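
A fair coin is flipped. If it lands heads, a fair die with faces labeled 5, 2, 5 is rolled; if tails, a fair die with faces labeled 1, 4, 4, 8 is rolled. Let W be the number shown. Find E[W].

E[W | heads] = (5+2+5)/3 = 4.
E[W | tails] = (1+4+4+8)/4 = 17/4.
E[W] = (1/2)·(4) + (1/2)·(17/4) = 33/8.

33/8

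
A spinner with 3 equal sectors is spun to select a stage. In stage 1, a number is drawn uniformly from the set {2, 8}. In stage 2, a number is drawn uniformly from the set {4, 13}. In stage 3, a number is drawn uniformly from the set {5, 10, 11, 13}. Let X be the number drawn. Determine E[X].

31/4

E[X | stage 1] = (2+8)/2 = 5.
E[X | stage 2] = (4+13)/2 = 17/2.
E[X | stage 3] = (5+10+11+13)/4 = 39/4.
E[X] = (1/3)·(5) + (1/3)·(17/2) + (1/3)·(39/4) = 31/4.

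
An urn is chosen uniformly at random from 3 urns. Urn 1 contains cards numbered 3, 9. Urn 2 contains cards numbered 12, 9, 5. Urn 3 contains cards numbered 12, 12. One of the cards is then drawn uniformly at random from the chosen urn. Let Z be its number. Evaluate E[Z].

E[Z | urn 1] = (3+9)/2 = 6.
E[Z | urn 2] = (12+9+5)/3 = 26/3.
E[Z | urn 3] = (12+12)/2 = 12.
By the law of total expectation,
E[Z] = (1/3)·(6) + (1/3)·(26/3) + (1/3)·(12) = 80/9.

80/9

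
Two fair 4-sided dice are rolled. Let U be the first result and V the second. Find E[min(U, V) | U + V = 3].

P(U + V = 3) = 1/8.
Summing min(U,V)·P(x,y) over outcomes with U + V = 3 gives 1/8.
E[min(U, V) | U + V = 3] = (1/8) / (1/8) = 1.

1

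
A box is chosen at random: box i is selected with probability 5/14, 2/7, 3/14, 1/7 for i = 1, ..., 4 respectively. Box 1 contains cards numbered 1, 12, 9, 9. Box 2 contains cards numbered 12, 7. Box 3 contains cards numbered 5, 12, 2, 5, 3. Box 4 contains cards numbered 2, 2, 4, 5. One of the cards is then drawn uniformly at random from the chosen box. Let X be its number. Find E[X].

1989/280

E[X | box 1] = (1+12+9+9)/4 = 31/4.
E[X | box 2] = (12+7)/2 = 19/2.
E[X | box 3] = (5+12+2+5+3)/5 = 27/5.
E[X | box 4] = (2+2+4+5)/4 = 13/4.
By the law of total expectation,
E[X] = (5/14)·(31/4) + (2/7)·(19/2) + (3/14)·(27/5) + (1/7)·(13/4) = 1989/280.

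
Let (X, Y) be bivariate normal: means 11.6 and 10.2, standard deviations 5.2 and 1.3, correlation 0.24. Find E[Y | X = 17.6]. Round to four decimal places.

10.5600

For a bivariate normal, E[Y | X=x] = μ_Y + ρ·(σ_Y/σ_X)·(x − μ_X).
E[Y | X=17.6] = 10.2 + (0.24)·(1.3/5.2)·(17.6 − (11.6)) = 10.2 + (0.06)·(6) = 10.5600.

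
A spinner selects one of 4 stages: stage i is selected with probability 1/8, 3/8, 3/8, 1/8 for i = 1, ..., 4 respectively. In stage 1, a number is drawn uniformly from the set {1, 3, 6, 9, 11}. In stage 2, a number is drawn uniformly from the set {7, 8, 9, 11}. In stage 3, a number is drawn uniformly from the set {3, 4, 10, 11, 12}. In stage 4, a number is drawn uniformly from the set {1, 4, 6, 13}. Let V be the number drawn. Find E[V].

249/32

E[V | stage 1] = (1+3+6+9+11)/5 = 6.
E[V | stage 2] = (7+8+9+11)/4 = 35/4.
E[V | stage 3] = (3+4+10+11+12)/5 = 8.
E[V | stage 4] = (1+4+6+13)/4 = 6.
E[V] = (1/8)·(6) + (3/8)·(35/4) + (3/8)·(8) + (1/8)·(6) = 249/32.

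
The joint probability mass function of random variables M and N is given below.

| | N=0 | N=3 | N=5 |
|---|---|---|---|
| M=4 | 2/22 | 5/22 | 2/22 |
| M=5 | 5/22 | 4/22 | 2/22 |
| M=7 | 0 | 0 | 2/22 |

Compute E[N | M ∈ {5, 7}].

P(M ∈ {5, 7}) = 13/22.
Σ N·P over the event = 0·(5/22) + 3·(4/22) + 5·(2/22) + 5·(2/22) = 16/11.
E[N | M ∈ {5, 7}] = (16/11) / (13/22) = 32/13.

32/13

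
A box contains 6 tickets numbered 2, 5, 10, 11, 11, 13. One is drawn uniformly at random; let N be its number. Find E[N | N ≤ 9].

7/2

P(N ≤ 9) = 1/3.
Σ over the event: 2·1/6 + 5·1/6 = 7/6.
E[N | N ≤ 9] = (7/6) / (1/3) = 7/2.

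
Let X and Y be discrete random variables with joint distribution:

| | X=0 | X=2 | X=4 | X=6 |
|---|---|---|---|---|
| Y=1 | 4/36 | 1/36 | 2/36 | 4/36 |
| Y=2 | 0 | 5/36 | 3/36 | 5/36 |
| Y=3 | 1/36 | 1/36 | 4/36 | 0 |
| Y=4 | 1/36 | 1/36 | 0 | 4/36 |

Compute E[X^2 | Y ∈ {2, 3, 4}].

464/25

P(Y ∈ {2, 3, 4}) = 25/36.
Summing X^2·P(X=x,Y=y) over the conditioning event gives 116/9.
E[X^2 | Y ∈ {2, 3, 4}] = (116/9) / (25/36) = 464/25.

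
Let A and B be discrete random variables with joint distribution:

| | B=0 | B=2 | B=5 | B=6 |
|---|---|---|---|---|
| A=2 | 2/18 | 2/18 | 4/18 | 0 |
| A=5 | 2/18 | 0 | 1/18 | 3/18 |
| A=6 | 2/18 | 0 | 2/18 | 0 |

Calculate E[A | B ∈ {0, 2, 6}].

P(B ∈ {0, 2, 6}) = 11/18.
Σ A·P over the event = 2·(2/18) + 2·(2/18) + 5·(2/18) + 5·(3/18) + 6·(2/18) = 5/2.
E[A | B ∈ {0, 2, 6}] = (5/2) / (11/18) = 45/11.

45/11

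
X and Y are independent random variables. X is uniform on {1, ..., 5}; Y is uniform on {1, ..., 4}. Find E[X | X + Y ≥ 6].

4

Outcomes with X + Y ≥ 6: (2,4), (3,3), (3,4), (4,2), (4,3), (4,4), (5,1), (5,2), (5,3), (5,4), each with probability 1/20.
E[X | X + Y ≥ 6] = (2 + 3 + 3 + 4 + 4 + 4 + 5 + 5 + 5 + 5) / 10 = 4.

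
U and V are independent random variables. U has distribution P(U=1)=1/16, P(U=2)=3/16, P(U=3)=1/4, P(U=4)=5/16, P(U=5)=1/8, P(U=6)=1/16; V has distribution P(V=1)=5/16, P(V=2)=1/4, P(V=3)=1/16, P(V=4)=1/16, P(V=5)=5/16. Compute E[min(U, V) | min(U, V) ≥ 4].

P(min(U, V) ≥ 4) = 3/16.
Summing min(U,V)·P(x,y) over outcomes with min(U, V) ≥ 4 gives 207/256.
E[min(U, V) | min(U, V) ≥ 4] = (207/256) / (3/16) = 69/16.

69/16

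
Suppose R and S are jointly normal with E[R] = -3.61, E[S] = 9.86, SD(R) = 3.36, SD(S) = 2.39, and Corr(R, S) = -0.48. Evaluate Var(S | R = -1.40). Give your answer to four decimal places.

For a bivariate normal, Var(S | R=x) = σ_S²(1 − ρ²).
Var(S | R=-1.40) = (2.39)²·(1 − (-0.48)²) = 5.7121·0.7696 = 4.3960.

4.3960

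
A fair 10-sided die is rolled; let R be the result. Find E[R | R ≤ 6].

Given R ≤ 6, R is equally likely to be any of {1, 2, 3, 4, 5, 6}.
E[R | R ≤ 6] = (1 + 2 + 3 + 4 + 5 + 6) / 6 = 7/2.

7/2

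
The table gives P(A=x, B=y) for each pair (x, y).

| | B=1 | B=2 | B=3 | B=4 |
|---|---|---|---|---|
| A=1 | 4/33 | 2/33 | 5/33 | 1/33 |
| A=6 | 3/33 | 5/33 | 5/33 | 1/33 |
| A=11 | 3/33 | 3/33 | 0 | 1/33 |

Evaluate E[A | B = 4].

P(B = 4) = 1/11.
Σ A·P over the event = 1·(1/33) + 6·(1/33) + 11·(1/33) = 6/11.
E[A | B = 4] = (6/11) / (1/11) = 6.

6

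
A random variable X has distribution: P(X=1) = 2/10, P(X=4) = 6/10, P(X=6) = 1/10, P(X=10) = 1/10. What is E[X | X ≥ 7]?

P(X ≥ 7) = 1/10.
Σ over the event: 10·1/10 = 1.
E[X | X ≥ 7] = (1) / (1/10) = 10.

10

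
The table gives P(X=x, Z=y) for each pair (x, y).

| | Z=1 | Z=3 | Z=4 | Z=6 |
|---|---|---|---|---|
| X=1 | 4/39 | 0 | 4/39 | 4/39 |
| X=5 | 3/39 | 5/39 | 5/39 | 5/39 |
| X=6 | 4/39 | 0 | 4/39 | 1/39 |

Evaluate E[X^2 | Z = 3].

P(Z = 3) = 5/39.
Σ X^2·P over the event = 25·(5/39) = 125/39.
E[X^2 | Z = 3] = (125/39) / (5/39) = 25.

25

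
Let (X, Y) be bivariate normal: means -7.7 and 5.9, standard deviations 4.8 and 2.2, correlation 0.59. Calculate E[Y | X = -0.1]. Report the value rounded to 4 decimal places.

7.9552

The regression of Y on X has slope ρ·σ_Y/σ_X and passes through (μ_X, μ_Y).
E[Y | X=-0.1] = 5.9 + (0.59)·(2.2/4.8)·(-0.1 − (-7.7)) = 5.9 + (0.27042)·(7.6) = 7.9552.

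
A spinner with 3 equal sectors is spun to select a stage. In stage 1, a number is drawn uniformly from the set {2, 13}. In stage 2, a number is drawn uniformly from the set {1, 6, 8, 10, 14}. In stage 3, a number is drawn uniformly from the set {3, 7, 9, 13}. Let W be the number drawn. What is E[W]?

E[W | stage 1] = (2+13)/2 = 15/2.
E[W | stage 2] = (1+6+8+10+14)/5 = 39/5.
E[W | stage 3] = (3+7+9+13)/4 = 8.
E[W] = (1/3)·(15/2) + (1/3)·(39/5) + (1/3)·(8) = 233/30.

233/30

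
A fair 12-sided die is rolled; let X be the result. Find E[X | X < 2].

1

Given X < 2, X is equally likely to be any of {1}.
E[X | X < 2] = (1) / 1 = 1.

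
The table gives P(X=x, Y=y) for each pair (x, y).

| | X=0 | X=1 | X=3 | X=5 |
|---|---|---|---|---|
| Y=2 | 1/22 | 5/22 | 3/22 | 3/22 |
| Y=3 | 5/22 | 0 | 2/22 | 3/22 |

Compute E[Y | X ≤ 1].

27/11

P(X ≤ 1) = 1/2.
Σ Y·P over the event = 2·(1/22) + 3·(5/22) + 2·(5/22) = 27/22.
E[Y | X ≤ 1] = (27/22) / (1/2) = 27/11.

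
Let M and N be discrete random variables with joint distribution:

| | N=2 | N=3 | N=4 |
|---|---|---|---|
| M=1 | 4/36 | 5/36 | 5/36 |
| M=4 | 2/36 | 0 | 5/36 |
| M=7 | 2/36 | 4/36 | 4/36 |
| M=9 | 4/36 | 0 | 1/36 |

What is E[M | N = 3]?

11/3

P(N = 3) = 1/4.
Σ M·P over the event = 1·(5/36) + 7·(4/36) = 11/12.
E[M | N = 3] = (11/12) / (1/4) = 11/3.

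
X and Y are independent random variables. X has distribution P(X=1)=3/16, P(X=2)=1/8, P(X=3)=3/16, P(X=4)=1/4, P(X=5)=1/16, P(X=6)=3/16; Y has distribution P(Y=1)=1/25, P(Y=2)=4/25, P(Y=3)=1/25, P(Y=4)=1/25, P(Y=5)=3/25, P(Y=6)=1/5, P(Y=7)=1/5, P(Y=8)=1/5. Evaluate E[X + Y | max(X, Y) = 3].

P(max(X, Y) = 3) = 23/400.
Summing (X+Y)·P(x,y) over outcomes with max(X, Y) = 3 gives 7/25.
E[X + Y | max(X, Y) = 3] = (7/25) / (23/400) = 112/23.

112/23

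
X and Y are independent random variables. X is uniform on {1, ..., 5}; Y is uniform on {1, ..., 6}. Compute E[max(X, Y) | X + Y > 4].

P(X + Y > 4) = 4/5.
Summing max(X,Y)·P(x,y) over outcomes with X + Y > 4 gives 56/15.
E[max(X, Y) | X + Y > 4] = (56/15) / (4/5) = 14/3.

14/3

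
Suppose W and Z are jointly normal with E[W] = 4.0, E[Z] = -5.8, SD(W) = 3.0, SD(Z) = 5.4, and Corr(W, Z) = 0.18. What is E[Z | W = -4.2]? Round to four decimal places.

The regression of Z on W has slope ρ·σ_Z/σ_W and passes through (μ_W, μ_Z).
E[Z | W=-4.2] = -5.8 + (0.18)·(5.4/3.0)·(-4.2 − (4.0)) = -5.8 + (0.324)·(-8.2) = -8.4568.

-8.4568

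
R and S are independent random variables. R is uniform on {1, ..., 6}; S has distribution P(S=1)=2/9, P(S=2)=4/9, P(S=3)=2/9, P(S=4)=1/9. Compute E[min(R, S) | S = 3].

P(S = 3) = 2/9.
Summing min(R,S)·P(x,y) over outcomes with S = 3 gives 5/9.
E[min(R, S) | S = 3] = (5/9) / (2/9) = 5/2.

5/2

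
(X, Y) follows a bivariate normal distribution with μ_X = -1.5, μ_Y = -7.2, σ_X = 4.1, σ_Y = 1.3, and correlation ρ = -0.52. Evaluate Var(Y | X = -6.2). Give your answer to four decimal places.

The conditional variance in a bivariate normal is σ_Y²(1 − ρ²), independent of x.
Var(Y | X=-6.2) = (1.3)²·(1 − (-0.52)²) = 1.69·0.7296 = 1.2330.

1.2330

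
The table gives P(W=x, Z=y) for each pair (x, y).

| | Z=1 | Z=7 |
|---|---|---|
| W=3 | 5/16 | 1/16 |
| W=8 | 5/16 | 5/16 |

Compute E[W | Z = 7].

P(Z = 7) = 3/8.
Σ W·P over the event = 3·(1/16) + 8·(5/16) = 43/16.
E[W | Z = 7] = (43/16) / (3/8) = 43/6.

43/6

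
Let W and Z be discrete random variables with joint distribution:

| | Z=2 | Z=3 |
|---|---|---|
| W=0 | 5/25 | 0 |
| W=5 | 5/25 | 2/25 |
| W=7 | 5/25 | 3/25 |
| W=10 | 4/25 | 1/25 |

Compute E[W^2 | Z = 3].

99/2

P(Z = 3) = 6/25.
Σ W^2·P over the event = 25·(2/25) + 49·(3/25) + 100·(1/25) = 297/25.
E[W^2 | Z = 3] = (297/25) / (6/25) = 99/2.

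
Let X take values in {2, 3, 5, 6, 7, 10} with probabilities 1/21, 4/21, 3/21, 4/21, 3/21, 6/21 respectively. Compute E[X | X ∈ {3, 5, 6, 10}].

111/17

P(X ∈ {3, 5, 6, 10}) = 17/21.
Σ over the event: 3·4/21 + 5·1/7 + 6·4/21 + 10·2/7 = 37/7.
E[X | X ∈ {3, 5, 6, 10}] = (37/7) / (17/21) = 111/17.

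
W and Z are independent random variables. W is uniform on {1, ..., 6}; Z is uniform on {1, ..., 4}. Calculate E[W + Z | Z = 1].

9/2

Outcomes with Z = 1: (1,1), (2,1), (3,1), (4,1), (5,1), (6,1), each with probability 1/24.
E[W + Z | Z = 1] = (2 + 3 + 4 + 5 + 6 + 7) / 6 = 9/2.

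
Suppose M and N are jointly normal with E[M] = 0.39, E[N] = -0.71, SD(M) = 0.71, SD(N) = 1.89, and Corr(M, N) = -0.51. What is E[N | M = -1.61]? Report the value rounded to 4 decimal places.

2.0052

E[N | M=x] = μ_N + ρ(σ_N/σ_M)(x − μ_M) for jointly normal variables.
E[N | M=-1.61] = -0.71 + (-0.51)·(1.89/0.71)·(-1.61 − (0.39)) = -0.71 + (-1.3576)·(-2) = 2.0052.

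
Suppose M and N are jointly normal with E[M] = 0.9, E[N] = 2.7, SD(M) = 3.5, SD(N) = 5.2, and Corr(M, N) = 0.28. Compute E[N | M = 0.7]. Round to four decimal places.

2.6168

The regression of N on M has slope ρ·σ_N/σ_M and passes through (μ_M, μ_N).
E[N | M=0.7] = 2.7 + (0.28)·(5.2/3.5)·(0.7 − (0.9)) = 2.7 + (0.416)·(-0.2) = 2.6168.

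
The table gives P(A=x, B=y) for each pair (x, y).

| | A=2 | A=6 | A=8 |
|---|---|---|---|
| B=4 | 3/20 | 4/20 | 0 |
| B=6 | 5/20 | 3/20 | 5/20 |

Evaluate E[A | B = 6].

P(B = 6) = 13/20.
Σ A·P over the event = 2·(5/20) + 6·(3/20) + 8·(5/20) = 17/5.
E[A | B = 6] = (17/5) / (13/20) = 68/13.

68/13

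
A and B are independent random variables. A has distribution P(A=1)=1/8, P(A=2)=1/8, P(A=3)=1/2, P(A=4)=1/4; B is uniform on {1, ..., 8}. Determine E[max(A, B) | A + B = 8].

P(A + B = 8) = 1/8.
Summing max(A,B)·P(x,y) over outcomes with A + B = 8 gives 41/64.
E[max(A, B) | A + B = 8] = (41/64) / (1/8) = 41/8.

41/8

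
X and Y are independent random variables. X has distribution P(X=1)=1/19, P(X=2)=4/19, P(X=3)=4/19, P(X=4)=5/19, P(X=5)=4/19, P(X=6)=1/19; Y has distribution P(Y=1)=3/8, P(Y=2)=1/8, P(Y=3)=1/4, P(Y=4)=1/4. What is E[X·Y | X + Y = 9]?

98/5

P(X + Y = 9) = 5/76.
Summing XY·P(x,y) over outcomes with X + Y = 9 gives 49/38.
E[X·Y | X + Y = 9] = (49/38) / (5/76) = 98/5.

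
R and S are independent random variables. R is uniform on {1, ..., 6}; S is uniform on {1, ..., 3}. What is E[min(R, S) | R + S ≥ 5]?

25/12

P(R + S ≥ 5) = 2/3.
Summing min(R,S)·P(x,y) over outcomes with R + S ≥ 5 gives 25/18.
E[min(R, S) | R + S ≥ 5] = (25/18) / (2/3) = 25/12.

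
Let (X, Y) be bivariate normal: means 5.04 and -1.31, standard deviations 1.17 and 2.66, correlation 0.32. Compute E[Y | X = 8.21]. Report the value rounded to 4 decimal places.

The regression of Y on X has slope ρ·σ_Y/σ_X and passes through (μ_X, μ_Y).
E[Y | X=8.21] = -1.31 + (0.32)·(2.66/1.17)·(8.21 − (5.04)) = -1.31 + (0.72752)·(3.17) = 0.9962.

0.9962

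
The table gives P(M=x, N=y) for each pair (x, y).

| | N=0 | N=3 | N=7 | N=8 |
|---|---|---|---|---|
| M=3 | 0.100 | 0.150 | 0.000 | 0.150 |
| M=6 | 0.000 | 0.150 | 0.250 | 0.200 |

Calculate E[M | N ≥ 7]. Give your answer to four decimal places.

P(N ≥ 7) = 0.600.
Σ M·P over the event = 3·(0.150) + 6·(0.250) + 6·(0.200) = 3.150.
E[M | N ≥ 7] = (3.150) / (0.600) = 5.2500.

5.2500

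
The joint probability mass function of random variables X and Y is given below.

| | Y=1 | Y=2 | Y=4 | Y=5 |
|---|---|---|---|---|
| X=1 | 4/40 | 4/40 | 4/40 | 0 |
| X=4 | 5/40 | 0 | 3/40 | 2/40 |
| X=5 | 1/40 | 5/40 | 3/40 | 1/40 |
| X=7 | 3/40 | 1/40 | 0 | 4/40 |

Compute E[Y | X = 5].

P(X = 5) = 1/4.
Σ Y·P over the event = 1·(1/40) + 2·(5/40) + 4·(3/40) + 5·(1/40) = 7/10.
E[Y | X = 5] = (7/10) / (1/4) = 14/5.

14/5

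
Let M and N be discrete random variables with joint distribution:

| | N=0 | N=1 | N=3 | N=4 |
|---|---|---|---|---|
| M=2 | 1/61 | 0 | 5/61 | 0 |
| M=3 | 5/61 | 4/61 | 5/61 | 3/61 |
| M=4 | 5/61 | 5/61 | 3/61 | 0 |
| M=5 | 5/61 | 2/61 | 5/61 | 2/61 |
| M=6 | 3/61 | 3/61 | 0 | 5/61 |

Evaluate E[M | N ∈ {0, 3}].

P(N ∈ {0, 3}) = 37/61.
Summing M·P(M=x,N=y) over the conditioning event gives 142/61.
E[M | N ∈ {0, 3}] = (142/61) / (37/61) = 142/37.

142/37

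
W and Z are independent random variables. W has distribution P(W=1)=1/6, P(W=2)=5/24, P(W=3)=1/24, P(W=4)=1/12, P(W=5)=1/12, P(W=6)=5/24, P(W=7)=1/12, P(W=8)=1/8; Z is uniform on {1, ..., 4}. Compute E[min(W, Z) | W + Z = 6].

P(W + Z = 6) = 5/48.
Summing min(W,Z)·P(x,y) over outcomes with W + Z = 6 gives 19/96.
E[min(W, Z) | W + Z = 6] = (19/96) / (5/48) = 19/10.

19/10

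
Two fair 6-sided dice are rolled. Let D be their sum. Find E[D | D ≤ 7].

16/3

P(D ≤ 7) = 7/12.
Σ over the event: 2·1/36 + 3·1/18 + 4·1/12 + 5·1/9 + 6·5/36 + 7·1/6 = 28/9.
E[D | D ≤ 7] = (28/9) / (7/12) = 16/3.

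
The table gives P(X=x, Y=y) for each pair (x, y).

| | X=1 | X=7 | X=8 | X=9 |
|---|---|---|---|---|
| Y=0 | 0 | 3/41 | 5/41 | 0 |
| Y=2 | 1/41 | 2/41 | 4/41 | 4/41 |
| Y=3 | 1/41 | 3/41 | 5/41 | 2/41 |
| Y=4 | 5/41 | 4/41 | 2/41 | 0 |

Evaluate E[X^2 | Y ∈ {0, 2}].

1146/19

P(Y ∈ {0, 2}) = 19/41.
Σ X^2·P over the event = 1·(1/41) + 49·(3/41) + 49·(2/41) + 64·(5/41) + 64·(4/41) + 81·(4/41) = 1146/41.
E[X^2 | Y ∈ {0, 2}] = (1146/41) / (19/41) = 1146/19.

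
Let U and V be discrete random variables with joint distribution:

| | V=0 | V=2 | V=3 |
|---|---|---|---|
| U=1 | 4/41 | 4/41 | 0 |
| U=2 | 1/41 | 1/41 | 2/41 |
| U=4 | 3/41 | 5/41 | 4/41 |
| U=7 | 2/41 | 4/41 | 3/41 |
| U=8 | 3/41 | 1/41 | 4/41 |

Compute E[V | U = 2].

P(U = 2) = 4/41.
Σ V·P over the event = 0·(1/41) + 2·(1/41) + 3·(2/41) = 8/41.
E[V | U = 2] = (8/41) / (4/41) = 2.

2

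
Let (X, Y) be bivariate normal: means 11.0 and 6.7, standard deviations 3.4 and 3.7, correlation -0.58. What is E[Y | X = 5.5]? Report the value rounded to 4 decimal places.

10.1715

E[Y | X=x] = μ_Y + ρ(σ_Y/σ_X)(x − μ_X) for jointly normal variables.
E[Y | X=5.5] = 6.7 + (-0.58)·(3.7/3.4)·(5.5 − (11.0)) = 6.7 + (-0.63118)·(-5.5) = 10.1715.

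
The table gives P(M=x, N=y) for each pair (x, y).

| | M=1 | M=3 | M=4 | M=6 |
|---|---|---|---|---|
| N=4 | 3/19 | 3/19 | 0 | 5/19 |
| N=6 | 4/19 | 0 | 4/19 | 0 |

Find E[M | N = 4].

P(N = 4) = 11/19.
Σ M·P over the event = 1·(3/19) + 3·(3/19) + 6·(5/19) = 42/19.
E[M | N = 4] = (42/19) / (11/19) = 42/11.

42/11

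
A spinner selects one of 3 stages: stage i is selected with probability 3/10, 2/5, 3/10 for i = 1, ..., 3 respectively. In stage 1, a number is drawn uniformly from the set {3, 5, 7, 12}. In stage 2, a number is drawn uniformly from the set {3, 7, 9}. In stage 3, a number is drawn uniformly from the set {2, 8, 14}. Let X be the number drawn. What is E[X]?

E[X | stage 1] = (3+5+7+12)/4 = 27/4.
E[X | stage 2] = (3+7+9)/3 = 19/3.
E[X | stage 3] = (2+8+14)/3 = 8.
By the law of total expectation,
E[X] = (3/10)·(27/4) + (2/5)·(19/3) + (3/10)·(8) = 167/24.

167/24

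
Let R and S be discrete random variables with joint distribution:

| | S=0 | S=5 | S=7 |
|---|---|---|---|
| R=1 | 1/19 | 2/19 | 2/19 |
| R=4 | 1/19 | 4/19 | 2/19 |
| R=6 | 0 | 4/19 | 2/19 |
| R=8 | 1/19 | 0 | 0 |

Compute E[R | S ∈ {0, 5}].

P(S ∈ {0, 5}) = 13/19.
Σ R·P over the event = 1·(1/19) + 1·(2/19) + 4·(1/19) + 4·(4/19) + 6·(4/19) + 8·(1/19) = 55/19.
E[R | S ∈ {0, 5}] = (55/19) / (13/19) = 55/13.

55/13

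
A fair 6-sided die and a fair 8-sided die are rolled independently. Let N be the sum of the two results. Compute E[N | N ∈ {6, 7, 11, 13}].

142/17

P(N ∈ {6, 7, 11, 13}) = 17/48.
Σ over the event: 6·5/48 + 7·1/8 + 11·1/12 + 13·1/24 = 71/24.
E[N | N ∈ {6, 7, 11, 13}] = (71/24) / (17/48) = 142/17.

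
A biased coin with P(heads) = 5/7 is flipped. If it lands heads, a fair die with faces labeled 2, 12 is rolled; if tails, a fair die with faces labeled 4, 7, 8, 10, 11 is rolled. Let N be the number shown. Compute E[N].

51/7

E[N | heads] = (2+12)/2 = 7.
E[N | tails] = (4+7+8+10+11)/5 = 8.
By the law of total expectation,
E[N] = (5/7)·(7) + (2/7)·(8) = 51/7.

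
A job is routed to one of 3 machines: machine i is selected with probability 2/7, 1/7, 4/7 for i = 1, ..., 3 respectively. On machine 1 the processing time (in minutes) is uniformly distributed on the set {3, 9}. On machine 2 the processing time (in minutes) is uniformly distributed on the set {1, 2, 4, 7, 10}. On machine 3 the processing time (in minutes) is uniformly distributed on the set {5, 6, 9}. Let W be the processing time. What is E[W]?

652/105

E[W | machine 1] = (3+9)/2 = 6.
E[W | machine 2] = (1+2+4+7+10)/5 = 24/5.
E[W | machine 3] = (5+6+9)/3 = 20/3.
E[W] = (2/7)·(6) + (1/7)·(24/5) + (4/7)·(20/3) = 652/105.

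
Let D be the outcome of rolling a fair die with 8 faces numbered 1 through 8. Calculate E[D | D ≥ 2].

Given D ≥ 2, D is equally likely to be any of {2, 3, 4, 5, 6, 7, 8}.
E[D | D ≥ 2] = (2 + 3 + 4 + 5 + 6 + 7 + 8) / 7 = 5.

5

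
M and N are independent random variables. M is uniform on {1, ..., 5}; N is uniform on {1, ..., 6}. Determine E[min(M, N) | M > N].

2

Outcomes with M > N: (2,1), (3,1), (3,2), (4,1), (4,2), (4,3), (5,1), (5,2), (5,3), (5,4), each with probability 1/30.
E[min(M, N) | M > N] = (1 + 1 + 2 + 1 + 2 + 3 + 1 + 2 + 3 + 4) / 10 = 2.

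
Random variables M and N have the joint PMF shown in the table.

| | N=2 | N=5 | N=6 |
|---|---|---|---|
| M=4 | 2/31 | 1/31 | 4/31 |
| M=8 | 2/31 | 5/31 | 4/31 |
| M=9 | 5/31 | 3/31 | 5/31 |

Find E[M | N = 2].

P(N = 2) = 9/31.
Σ M·P over the event = 4·(2/31) + 8·(2/31) + 9·(5/31) = 69/31.
E[M | N = 2] = (69/31) / (9/31) = 23/3.

23/3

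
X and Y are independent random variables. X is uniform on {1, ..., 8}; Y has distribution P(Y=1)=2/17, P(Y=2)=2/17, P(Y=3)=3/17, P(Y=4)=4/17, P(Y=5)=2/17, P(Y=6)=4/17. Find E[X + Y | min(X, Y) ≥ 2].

46/5

P(min(X, Y) ≥ 2) = 105/136.
Summing (X+Y)·P(x,y) over outcomes with min(X, Y) ≥ 2 gives 483/68.
E[X + Y | min(X, Y) ≥ 2] = (483/68) / (105/136) = 46/5.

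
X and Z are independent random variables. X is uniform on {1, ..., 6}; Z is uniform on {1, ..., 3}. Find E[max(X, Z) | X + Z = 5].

10/3

P(X + Z = 5) = 1/6.
Summing max(X,Z)·P(x,y) over outcomes with X + Z = 5 gives 5/9.
E[max(X, Z) | X + Z = 5] = (5/9) / (1/6) = 10/3.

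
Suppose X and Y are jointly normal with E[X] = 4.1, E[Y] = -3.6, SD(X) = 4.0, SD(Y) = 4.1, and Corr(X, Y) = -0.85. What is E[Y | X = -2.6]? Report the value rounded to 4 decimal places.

2.2374

For a bivariate normal, E[Y | X=x] = μ_Y + ρ·(σ_Y/σ_X)·(x − μ_X).
E[Y | X=-2.6] = -3.6 + (-0.85)·(4.1/4.0)·(-2.6 − (4.1)) = -3.6 + (-0.87125)·(-6.7) = 2.2374.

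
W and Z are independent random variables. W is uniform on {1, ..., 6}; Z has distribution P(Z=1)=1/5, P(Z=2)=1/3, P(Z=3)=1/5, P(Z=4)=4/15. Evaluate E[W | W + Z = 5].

37/15

P(W + Z = 5) = 1/6.
Summing W·P(x,y) over outcomes with W + Z = 5 gives 37/90.
E[W | W + Z = 5] = (37/90) / (1/6) = 37/15.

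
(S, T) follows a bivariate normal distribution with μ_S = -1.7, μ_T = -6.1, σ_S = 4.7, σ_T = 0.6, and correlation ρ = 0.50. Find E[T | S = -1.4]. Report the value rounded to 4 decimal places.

-6.0809

E[T | S=x] = μ_T + ρ(σ_T/σ_S)(x − μ_S) for jointly normal variables.
E[T | S=-1.4] = -6.1 + (0.50)·(0.6/4.7)·(-1.4 − (-1.7)) = -6.1 + (0.06383)·(0.3) = -6.0809.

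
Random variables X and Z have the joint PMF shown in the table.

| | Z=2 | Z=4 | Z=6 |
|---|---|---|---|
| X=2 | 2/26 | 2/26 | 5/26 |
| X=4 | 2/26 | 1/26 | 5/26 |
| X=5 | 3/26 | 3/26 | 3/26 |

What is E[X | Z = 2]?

P(Z = 2) = 7/26.
Σ X·P over the event = 2·(2/26) + 4·(2/26) + 5·(3/26) = 27/26.
E[X | Z = 2] = (27/26) / (7/26) = 27/7.

27/7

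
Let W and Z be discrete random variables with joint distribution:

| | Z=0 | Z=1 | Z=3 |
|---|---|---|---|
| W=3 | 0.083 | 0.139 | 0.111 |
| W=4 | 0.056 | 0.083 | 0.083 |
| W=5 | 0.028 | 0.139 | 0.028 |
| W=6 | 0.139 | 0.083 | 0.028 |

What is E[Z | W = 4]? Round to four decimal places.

1.4955

P(W = 4) = 0.222.
Summing Z·P(W=x,Z=y) over the conditioning event gives 0.332.
E[Z | W = 4] = (0.332) / (0.222) = 1.4955.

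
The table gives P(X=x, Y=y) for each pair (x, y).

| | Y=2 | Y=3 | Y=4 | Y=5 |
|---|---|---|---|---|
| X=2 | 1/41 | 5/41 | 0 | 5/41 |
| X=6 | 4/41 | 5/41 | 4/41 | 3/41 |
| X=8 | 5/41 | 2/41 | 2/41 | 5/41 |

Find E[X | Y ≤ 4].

P(Y ≤ 4) = 28/41.
Σ X·P over the event = 2·(1/41) + 2·(5/41) + 6·(4/41) + 6·(5/41) + 6·(4/41) + 8·(5/41) + 8·(2/41) + 8·(2/41) = 162/41.
E[X | Y ≤ 4] = (162/41) / (28/41) = 81/14.

81/14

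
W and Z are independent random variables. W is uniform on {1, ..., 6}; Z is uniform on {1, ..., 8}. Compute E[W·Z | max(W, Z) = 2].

P(max(W, Z) = 2) = 1/16.
Summing WZ·P(x,y) over outcomes with max(W, Z) = 2 gives 1/6.
E[W·Z | max(W, Z) = 2] = (1/6) / (1/16) = 8/3.

8/3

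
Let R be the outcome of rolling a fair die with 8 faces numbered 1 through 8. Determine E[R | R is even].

Given R is even, R is equally likely to be any of {2, 4, 6, 8}.
E[R | R is even] = (2 + 4 + 6 + 8) / 4 = 5.

5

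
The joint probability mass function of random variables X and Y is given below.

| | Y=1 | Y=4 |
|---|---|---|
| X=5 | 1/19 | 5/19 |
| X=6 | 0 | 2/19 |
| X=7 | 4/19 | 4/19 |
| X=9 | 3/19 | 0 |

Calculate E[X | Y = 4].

65/11

P(Y = 4) = 11/19.
Σ X·P over the event = 5·(5/19) + 6·(2/19) + 7·(4/19) = 65/19.
E[X | Y = 4] = (65/19) / (11/19) = 65/11.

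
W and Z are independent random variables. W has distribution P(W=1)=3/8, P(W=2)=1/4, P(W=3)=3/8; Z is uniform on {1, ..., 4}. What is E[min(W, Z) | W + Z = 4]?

P(W + Z = 4) = 1/4.
Summing min(W,Z)·P(x,y) over outcomes with W + Z = 4 gives 5/16.
E[min(W, Z) | W + Z = 4] = (5/16) / (1/4) = 5/4.

5/4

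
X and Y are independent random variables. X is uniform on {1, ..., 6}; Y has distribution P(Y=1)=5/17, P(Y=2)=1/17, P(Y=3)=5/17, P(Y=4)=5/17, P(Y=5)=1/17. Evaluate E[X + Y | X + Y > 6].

385/47

P(X + Y > 6) = 47/102.
Summing (X+Y)·P(x,y) over outcomes with X + Y > 6 gives 385/102.
E[X + Y | X + Y > 6] = (385/102) / (47/102) = 385/47.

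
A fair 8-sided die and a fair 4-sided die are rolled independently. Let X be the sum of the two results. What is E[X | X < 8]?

P(X < 8) = 9/16.
Σ over the event: 2·1/32 + 3·1/16 + 4·3/32 + 5·1/8 + 6·1/8 + 7·1/8 = 23/8.
E[X | X < 8] = (23/8) / (9/16) = 46/9.

46/9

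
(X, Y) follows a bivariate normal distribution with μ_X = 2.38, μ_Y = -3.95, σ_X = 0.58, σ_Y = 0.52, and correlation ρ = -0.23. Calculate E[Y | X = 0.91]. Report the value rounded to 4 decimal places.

-3.6469

The regression of Y on X has slope ρ·σ_Y/σ_X and passes through (μ_X, μ_Y).
E[Y | X=0.91] = -3.95 + (-0.23)·(0.52/0.58)·(0.91 − (2.38)) = -3.95 + (-0.20621)·(-1.47) = -3.6469.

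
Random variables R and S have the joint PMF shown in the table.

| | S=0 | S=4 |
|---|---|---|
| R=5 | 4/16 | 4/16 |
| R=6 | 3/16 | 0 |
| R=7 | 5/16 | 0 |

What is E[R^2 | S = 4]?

P(S = 4) = 1/4.
Σ R^2·P over the event = 25·(4/16) = 25/4.
E[R^2 | S = 4] = (25/4) / (1/4) = 25.

25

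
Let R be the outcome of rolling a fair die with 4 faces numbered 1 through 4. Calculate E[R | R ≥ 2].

Given R ≥ 2, R is equally likely to be any of {2, 3, 4}.
E[R | R ≥ 2] = (2 + 3 + 4) / 3 = 3.

3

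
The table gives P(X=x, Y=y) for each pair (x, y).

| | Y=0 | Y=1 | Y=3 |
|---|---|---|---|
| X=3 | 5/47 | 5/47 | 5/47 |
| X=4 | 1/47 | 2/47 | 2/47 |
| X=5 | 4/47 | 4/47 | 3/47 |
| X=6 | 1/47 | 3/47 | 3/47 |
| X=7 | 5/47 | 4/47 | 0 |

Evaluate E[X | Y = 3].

56/13

P(Y = 3) = 13/47.
Σ X·P over the event = 3·(5/47) + 4·(2/47) + 5·(3/47) + 6·(3/47) = 56/47.
E[X | Y = 3] = (56/47) / (13/47) = 56/13.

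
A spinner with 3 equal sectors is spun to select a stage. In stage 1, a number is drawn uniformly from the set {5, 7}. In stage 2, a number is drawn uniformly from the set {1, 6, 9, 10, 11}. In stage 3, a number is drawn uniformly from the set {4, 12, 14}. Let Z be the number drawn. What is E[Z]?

E[Z | stage 1] = (5+7)/2 = 6.
E[Z | stage 2] = (1+6+9+10+11)/5 = 37/5.
E[Z | stage 3] = (4+12+14)/3 = 10.
By the law of total expectation,
E[Z] = (1/3)·(6) + (1/3)·(37/5) + (1/3)·(10) = 39/5.

39/5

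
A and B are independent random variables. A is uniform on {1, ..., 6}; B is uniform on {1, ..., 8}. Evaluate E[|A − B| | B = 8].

Outcomes with B = 8: (1,8), (2,8), (3,8), (4,8), (5,8), (6,8), each with probability 1/48.
E[|A − B| | B = 8] = (7 + 6 + 5 + 4 + 3 + 2) / 6 = 9/2.

9/2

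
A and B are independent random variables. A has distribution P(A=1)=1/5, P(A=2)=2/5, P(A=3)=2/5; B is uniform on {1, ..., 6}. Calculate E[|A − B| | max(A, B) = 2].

P(max(A, B) = 2) = 1/6.
Summing |A−B|·P(x,y) over outcomes with max(A, B) = 2 gives 1/10.
E[|A − B| | max(A, B) = 2] = (1/10) / (1/6) = 3/5.

3/5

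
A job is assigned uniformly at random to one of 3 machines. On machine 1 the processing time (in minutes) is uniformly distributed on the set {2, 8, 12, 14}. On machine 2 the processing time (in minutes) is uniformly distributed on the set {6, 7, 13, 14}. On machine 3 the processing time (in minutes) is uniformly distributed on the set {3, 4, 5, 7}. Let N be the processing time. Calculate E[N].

95/12

E[N | machine 1] = (2+8+12+14)/4 = 9.
E[N | machine 2] = (6+7+13+14)/4 = 10.
E[N | machine 3] = (3+4+5+7)/4 = 19/4.
By the law of total expectation,
E[N] = (1/3)·(9) + (1/3)·(10) + (1/3)·(19/4) = 95/12.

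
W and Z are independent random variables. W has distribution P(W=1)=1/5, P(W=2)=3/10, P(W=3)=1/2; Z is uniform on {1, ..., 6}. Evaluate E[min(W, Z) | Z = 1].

P(Z = 1) = 1/6.
Summing min(W,Z)·P(x,y) over outcomes with Z = 1 gives 1/6.
E[min(W, Z) | Z = 1] = (1/6) / (1/6) = 1.

1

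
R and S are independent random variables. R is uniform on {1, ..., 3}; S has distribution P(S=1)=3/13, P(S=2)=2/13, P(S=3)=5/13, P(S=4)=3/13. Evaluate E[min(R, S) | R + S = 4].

P(R + S = 4) = 10/39.
Summing min(R,S)·P(x,y) over outcomes with R + S = 4 gives 4/13.
E[min(R, S) | R + S = 4] = (4/13) / (10/39) = 6/5.

6/5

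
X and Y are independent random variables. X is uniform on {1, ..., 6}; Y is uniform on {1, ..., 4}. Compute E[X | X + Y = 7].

9/2

Outcomes with X + Y = 7: (3,4), (4,3), (5,2), (6,1), each with probability 1/24.
E[X | X + Y = 7] = (3 + 4 + 5 + 6) / 4 = 9/2.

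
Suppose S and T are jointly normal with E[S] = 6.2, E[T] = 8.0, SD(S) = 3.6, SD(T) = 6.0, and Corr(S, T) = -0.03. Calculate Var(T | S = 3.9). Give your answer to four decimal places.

35.9676

For a bivariate normal, Var(T | S=x) = σ_T²(1 − ρ²).
Var(T | S=3.9) = (6.0)²·(1 − (-0.03)²) = 36·0.9991 = 35.9676.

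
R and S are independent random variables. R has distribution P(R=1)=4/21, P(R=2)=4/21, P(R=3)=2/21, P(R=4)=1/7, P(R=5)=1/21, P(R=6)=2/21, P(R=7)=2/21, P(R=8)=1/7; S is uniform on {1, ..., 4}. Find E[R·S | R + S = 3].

P(R + S = 3) = 2/21.
Summing RS·P(x,y) over outcomes with R + S = 3 gives 4/21.
E[R·S | R + S = 3] = (4/21) / (2/21) = 2.

2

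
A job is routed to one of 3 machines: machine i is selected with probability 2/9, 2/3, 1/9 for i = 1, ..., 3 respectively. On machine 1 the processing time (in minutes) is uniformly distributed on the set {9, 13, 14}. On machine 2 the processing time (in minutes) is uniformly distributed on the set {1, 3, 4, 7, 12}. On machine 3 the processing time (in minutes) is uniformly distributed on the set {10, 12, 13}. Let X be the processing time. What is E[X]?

E[X | machine 1] = (9+13+14)/3 = 12.
E[X | machine 2] = (1+3+4+7+12)/5 = 27/5.
E[X | machine 3] = (10+12+13)/3 = 35/3.
E[X] = (2/9)·(12) + (2/3)·(27/5) + (1/9)·(35/3) = 1021/135.

1021/135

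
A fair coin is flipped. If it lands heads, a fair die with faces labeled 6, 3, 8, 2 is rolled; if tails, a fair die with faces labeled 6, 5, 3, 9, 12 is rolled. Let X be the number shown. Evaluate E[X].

47/8

E[X | heads] = (6+3+8+2)/4 = 19/4.
E[X | tails] = (6+5+3+9+12)/5 = 7.
E[X] = (1/2)·(19/4) + (1/2)·(7) = 47/8.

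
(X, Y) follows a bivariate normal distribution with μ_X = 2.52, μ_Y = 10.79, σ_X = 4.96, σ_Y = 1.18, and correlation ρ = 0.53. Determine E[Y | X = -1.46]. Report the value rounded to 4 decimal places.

E[Y | X=x] = μ_Y + ρ(σ_Y/σ_X)(x − μ_X) for jointly normal variables.
E[Y | X=-1.46] = 10.79 + (0.53)·(1.18/4.96)·(-1.46 − (2.52)) = 10.79 + (0.12609)·(-3.98) = 10.2882.

10.2882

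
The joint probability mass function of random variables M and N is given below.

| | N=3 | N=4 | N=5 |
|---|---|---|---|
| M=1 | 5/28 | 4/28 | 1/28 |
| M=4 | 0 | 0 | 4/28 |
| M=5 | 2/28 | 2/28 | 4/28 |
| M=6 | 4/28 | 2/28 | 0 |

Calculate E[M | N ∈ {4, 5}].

63/17

P(N ∈ {4, 5}) = 17/28.
Σ M·P over the event = 1·(4/28) + 1·(1/28) + 4·(4/28) + 5·(2/28) + 5·(4/28) + 6·(2/28) = 9/4.
E[M | N ∈ {4, 5}] = (9/4) / (17/28) = 63/17.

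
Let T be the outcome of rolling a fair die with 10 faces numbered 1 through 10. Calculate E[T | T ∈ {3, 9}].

6

P(T ∈ {3, 9}) = 1/5.
Σ over the event: 3·1/10 + 9·1/10 = 6/5.
E[T | T ∈ {3, 9}] = (6/5) / (1/5) = 6.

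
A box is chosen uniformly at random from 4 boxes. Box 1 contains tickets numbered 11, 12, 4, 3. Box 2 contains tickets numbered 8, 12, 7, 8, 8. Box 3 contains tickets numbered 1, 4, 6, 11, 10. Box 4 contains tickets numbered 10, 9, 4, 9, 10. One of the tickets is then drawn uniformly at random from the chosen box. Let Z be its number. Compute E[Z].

309/40

E[Z | box 1] = (11+12+4+3)/4 = 15/2.
E[Z | box 2] = (8+12+7+8+8)/5 = 43/5.
E[Z | box 3] = (1+4+6+11+10)/5 = 32/5.
E[Z | box 4] = (10+9+4+9+10)/5 = 42/5.
By the law of total expectation,
E[Z] = (1/4)·(15/2) + (1/4)·(43/5) + (1/4)·(32/5) + (1/4)·(42/5) = 309/40.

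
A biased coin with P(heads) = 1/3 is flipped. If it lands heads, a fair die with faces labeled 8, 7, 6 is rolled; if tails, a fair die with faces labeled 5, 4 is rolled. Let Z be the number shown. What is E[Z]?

E[Z | heads] = (8+7+6)/3 = 7.
E[Z | tails] = (5+4)/2 = 9/2.
By the law of total expectation,
E[Z] = (1/3)·(7) + (2/3)·(9/2) = 16/3.

16/3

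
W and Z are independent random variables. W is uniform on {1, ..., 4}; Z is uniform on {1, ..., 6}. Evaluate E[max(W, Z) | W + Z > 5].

67/14

P(W + Z > 5) = 7/12.
Summing max(W,Z)·P(x,y) over outcomes with W + Z > 5 gives 67/24.
E[max(W, Z) | W + Z > 5] = (67/24) / (7/12) = 67/14.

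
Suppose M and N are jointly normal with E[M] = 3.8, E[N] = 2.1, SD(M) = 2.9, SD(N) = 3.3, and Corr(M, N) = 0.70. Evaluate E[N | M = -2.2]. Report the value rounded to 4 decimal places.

E[N | M=x] = μ_N + ρ(σ_N/σ_M)(x − μ_M) for jointly normal variables.
E[N | M=-2.2] = 2.1 + (0.70)·(3.3/2.9)·(-2.2 − (3.8)) = 2.1 + (0.79655)·(-6) = -2.6793.

-2.6793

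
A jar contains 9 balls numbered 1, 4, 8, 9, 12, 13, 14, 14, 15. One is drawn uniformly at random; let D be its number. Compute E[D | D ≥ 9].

77/6

P(D ≥ 9) = 2/3.
Σ over the event: 9·1/9 + 12·1/9 + 13·1/9 + 14·2/9 + 15·1/9 = 77/9.
E[D | D ≥ 9] = (77/9) / (2/3) = 77/6.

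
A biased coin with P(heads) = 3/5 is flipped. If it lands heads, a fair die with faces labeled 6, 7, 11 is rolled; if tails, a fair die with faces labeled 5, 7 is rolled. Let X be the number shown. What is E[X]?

E[X | heads] = (6+7+11)/3 = 8.
E[X | tails] = (5+7)/2 = 6.
By the law of total expectation,
E[X] = (3/5)·(8) + (2/5)·(6) = 36/5.

36/5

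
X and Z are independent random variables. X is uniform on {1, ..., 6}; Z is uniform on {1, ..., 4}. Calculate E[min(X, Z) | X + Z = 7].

Outcomes with X + Z = 7: (3,4), (4,3), (5,2), (6,1), each with probability 1/24.
E[min(X, Z) | X + Z = 7] = (3 + 3 + 2 + 1) / 4 = 9/4.

9/4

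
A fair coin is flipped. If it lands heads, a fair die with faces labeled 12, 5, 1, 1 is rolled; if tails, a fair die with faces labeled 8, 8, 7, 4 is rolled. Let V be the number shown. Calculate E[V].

23/4

E[V | heads] = (12+5+1+1)/4 = 19/4.
E[V | tails] = (8+8+7+4)/4 = 27/4.
E[V] = (1/2)·(19/4) + (1/2)·(27/4) = 23/4.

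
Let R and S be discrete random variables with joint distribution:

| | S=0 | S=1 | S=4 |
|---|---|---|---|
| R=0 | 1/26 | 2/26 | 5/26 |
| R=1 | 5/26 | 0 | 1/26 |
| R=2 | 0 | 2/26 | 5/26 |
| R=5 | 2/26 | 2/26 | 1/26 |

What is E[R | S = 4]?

P(S = 4) = 6/13.
Σ R·P over the event = 0·(5/26) + 1·(1/26) + 2·(5/26) + 5·(1/26) = 8/13.
E[R | S = 4] = (8/13) / (6/13) = 4/3.

4/3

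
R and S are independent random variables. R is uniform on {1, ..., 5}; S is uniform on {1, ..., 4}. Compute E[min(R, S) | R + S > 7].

Outcomes with R + S > 7: (4,4), (5,3), (5,4), each with probability 1/20.
E[min(R, S) | R + S > 7] = (4 + 3 + 4) / 3 = 11/3.

11/3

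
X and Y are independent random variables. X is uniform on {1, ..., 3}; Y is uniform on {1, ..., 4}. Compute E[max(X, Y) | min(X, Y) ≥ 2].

Outcomes with min(X, Y) ≥ 2: (2,2), (2,3), (2,4), (3,2), (3,3), (3,4), each with probability 1/12.
E[max(X, Y) | min(X, Y) ≥ 2] = (2 + 3 + 4 + 3 + 3 + 4) / 6 = 19/6.

19/6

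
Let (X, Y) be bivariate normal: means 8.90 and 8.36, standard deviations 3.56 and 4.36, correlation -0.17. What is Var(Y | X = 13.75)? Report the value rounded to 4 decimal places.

18.4602

Var(Y | X=x) = (1 − ρ²)·σ_Y².
Var(Y | X=13.75) = (4.36)²·(1 − (-0.17)²) = 19.0096·0.9711 = 18.4602.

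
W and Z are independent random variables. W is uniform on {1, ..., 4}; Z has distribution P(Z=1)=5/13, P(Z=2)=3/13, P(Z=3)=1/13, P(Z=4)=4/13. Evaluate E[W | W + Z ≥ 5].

P(W + Z ≥ 5) = 15/26.
Summing W·P(x,y) over outcomes with W + Z ≥ 5 gives 45/26.
E[W | W + Z ≥ 5] = (45/26) / (15/26) = 3.

3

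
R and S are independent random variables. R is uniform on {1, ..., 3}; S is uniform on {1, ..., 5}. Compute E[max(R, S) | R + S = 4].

8/3

Outcomes with R + S = 4: (1,3), (2,2), (3,1), each with probability 1/15.
E[max(R, S) | R + S = 4] = (3 + 2 + 3) / 3 = 8/3.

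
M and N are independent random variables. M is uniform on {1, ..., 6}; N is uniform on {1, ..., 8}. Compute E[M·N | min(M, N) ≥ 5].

143/4

Outcomes with min(M, N) ≥ 5: (5,5), (5,6), (5,7), (5,8), (6,5), (6,6), (6,7), (6,8), each with probability 1/48.
E[M·N | min(M, N) ≥ 5] = (25 + 30 + 35 + 40 + 30 + 36 + 42 + 48) / 8 = 143/4.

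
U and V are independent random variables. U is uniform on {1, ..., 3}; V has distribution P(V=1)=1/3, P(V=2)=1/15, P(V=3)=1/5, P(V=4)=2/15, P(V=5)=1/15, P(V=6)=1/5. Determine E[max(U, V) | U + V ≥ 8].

P(U + V ≥ 8) = 7/45.
Summing max(U,V)·P(x,y) over outcomes with U + V ≥ 8 gives 41/45.
E[max(U, V) | U + V ≥ 8] = (41/45) / (7/45) = 41/7.

41/7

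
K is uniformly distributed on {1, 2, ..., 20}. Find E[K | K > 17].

Given K > 17, K is equally likely to be any of {18, 19, 20}.
E[K | K > 17] = (18 + 19 + 20) / 3 = 19.

19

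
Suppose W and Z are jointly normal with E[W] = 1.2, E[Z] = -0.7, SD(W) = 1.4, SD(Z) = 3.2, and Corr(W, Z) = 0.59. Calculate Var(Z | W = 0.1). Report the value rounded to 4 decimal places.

Var(Z | W=x) = (1 − ρ²)·σ_Z².
Var(Z | W=0.1) = (3.2)²·(1 − (0.59)²) = 10.24·0.6519 = 6.6755.

6.6755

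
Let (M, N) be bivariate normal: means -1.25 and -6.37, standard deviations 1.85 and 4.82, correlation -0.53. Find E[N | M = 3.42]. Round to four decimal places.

For a bivariate normal, E[N | M=x] = μ_N + ρ·(σ_N/σ_M)·(x − μ_M).
E[N | M=3.42] = -6.37 + (-0.53)·(4.82/1.85)·(3.42 − (-1.25)) = -6.37 + (-1.38086)·(4.67) = -12.8186.

-12.8186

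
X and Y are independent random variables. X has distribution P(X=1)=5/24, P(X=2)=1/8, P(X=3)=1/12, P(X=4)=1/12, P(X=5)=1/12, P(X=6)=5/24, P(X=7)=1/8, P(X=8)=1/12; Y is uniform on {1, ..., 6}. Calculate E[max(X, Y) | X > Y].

P(X > Y) = 19/36.
Summing max(X,Y)·P(x,y) over outcomes with X > Y gives 227/72.
E[max(X, Y) | X > Y] = (227/72) / (19/36) = 227/38.

227/38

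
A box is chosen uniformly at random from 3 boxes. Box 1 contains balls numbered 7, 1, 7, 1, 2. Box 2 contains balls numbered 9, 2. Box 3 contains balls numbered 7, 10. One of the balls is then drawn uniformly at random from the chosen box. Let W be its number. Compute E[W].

88/15

E[W | box 1] = (7+1+7+1+2)/5 = 18/5.
E[W | box 2] = (9+2)/2 = 11/2.
E[W | box 3] = (7+10)/2 = 17/2.
By the law of total expectation,
E[W] = (1/3)·(18/5) + (1/3)·(11/2) + (1/3)·(17/2) = 88/15.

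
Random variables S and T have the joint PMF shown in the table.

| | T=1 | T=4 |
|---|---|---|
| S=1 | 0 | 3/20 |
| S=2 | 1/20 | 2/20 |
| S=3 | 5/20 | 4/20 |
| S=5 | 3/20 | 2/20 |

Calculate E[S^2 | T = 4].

97/11

P(T = 4) = 11/20.
Σ S^2·P over the event = 1·(3/20) + 4·(2/20) + 9·(4/20) + 25·(2/20) = 97/20.
E[S^2 | T = 4] = (97/20) / (11/20) = 97/11.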